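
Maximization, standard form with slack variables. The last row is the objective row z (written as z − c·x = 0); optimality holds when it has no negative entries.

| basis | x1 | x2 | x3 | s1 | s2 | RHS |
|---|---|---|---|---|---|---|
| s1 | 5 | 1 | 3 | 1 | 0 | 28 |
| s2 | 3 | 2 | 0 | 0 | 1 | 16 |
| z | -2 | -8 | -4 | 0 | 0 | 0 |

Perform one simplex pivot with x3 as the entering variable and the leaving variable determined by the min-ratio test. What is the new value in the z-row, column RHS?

112/3

Ratio test on column x3 — row 1: 28/3 = 28/3; row 2: entry 0 ≤ 0. Minimum is 28/3 at row 1 (s1 leaves); pivot element 3.
Divide row 1 by 3; eliminate column x3 from the other rows.
z-row update in column RHS: 0 − (-4)·(28/3) = 112/3.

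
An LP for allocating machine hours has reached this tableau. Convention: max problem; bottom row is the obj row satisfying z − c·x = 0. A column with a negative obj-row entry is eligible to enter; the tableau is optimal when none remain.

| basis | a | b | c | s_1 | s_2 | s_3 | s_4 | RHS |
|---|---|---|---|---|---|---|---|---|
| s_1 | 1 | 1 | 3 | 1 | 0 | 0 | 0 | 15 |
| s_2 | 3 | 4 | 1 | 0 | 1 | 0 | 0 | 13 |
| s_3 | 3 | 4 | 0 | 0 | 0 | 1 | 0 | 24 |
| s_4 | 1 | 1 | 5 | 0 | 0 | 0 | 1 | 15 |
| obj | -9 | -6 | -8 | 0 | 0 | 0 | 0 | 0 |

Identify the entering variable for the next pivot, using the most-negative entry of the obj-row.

Negative obj-row entries: a: -9, b: -6, c: -8.
The most negative is -9 in column a, so a enters.

a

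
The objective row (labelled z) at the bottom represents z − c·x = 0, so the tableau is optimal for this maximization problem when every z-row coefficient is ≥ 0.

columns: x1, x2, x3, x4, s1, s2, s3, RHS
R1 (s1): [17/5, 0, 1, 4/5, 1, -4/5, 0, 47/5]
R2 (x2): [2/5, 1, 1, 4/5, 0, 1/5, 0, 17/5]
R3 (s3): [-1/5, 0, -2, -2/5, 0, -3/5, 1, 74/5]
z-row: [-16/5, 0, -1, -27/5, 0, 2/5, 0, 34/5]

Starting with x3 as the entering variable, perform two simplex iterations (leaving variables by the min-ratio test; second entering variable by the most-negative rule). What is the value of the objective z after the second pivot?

119/4

Ratio test on column x3 — row 1: (47/5)/1 = 47/5; row 2: (17/5)/1 = 17/5; row 3: entry -2 ≤ 0. Minimum is 17/5 at row 2 (x2 leaves); pivot element 1.
Pivot on row 2; the z-row RHS becomes 34/5 − (-1)·(17/5) = 51/5.
Next entering variable (most negative z-row entry -23/5): x4.
Ratio test on column x4 — row 1: entry 0 ≤ 0; row 2: (17/5)/(4/5) = 17/4; row 3: (108/5)/(6/5) = 18. Minimum is 17/4 at row 2 (x3 leaves); pivot element 4/5.
After the second pivot the z-row RHS is 51/5 − (-23/5)·(17/4) = 119/4.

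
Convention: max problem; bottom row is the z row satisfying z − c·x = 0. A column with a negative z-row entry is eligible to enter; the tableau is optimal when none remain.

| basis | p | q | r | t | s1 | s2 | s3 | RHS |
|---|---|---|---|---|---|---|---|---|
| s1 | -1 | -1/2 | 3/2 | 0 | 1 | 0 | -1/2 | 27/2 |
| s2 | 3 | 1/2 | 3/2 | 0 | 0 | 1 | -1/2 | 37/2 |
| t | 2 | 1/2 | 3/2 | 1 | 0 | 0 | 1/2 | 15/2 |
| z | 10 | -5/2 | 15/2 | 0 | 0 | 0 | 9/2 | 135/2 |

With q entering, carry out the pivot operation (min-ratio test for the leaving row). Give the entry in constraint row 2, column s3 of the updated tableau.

Ratio test on column q — row 1: entry -1/2 ≤ 0; row 2: (37/2)/(1/2) = 37; row 3: (15/2)/(1/2) = 15. Minimum is 15 at row 3 (t leaves); pivot element 1/2.
Divide row 3 by 1/2; eliminate column q from the other rows.
Row 2 update in column s3: -1/2 − (1/2)·1 = -1.

-1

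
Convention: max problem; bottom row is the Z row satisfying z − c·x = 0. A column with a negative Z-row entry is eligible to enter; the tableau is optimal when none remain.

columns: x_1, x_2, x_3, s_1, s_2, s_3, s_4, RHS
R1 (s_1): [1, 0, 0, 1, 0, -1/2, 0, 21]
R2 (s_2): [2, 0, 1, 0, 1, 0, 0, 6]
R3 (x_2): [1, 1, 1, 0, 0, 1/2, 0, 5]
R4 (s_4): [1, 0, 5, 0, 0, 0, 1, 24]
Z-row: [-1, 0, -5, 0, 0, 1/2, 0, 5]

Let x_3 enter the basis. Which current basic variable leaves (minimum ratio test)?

s_4

Column x_3 entries and ratios — s_1: 0 ≤ 0, skip; s_2: 6/1 = 6; x_2: 5/1 = 5; s_4: 24/5 = 24/5.
Smallest ratio is 24/5 in the row of s_4, so s_4 leaves.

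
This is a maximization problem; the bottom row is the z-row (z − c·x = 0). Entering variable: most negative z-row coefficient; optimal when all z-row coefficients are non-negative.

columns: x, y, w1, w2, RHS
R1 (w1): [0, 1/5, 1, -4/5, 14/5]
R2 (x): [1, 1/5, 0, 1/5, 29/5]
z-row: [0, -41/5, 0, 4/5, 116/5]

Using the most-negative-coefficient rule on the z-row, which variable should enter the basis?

Negative z-row entries: y: -41/5.
The most negative is -41/5 in column y, so y enters.

y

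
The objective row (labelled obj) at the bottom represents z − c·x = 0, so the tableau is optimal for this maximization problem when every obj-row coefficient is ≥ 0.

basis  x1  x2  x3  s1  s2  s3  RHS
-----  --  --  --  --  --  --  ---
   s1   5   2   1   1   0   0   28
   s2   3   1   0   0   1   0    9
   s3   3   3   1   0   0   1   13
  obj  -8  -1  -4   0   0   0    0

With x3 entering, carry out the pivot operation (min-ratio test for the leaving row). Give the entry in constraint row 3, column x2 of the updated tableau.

Ratio test on column x3 — row 1: 28/1 = 28; row 2: entry 0 ≤ 0; row 3: 13/1 = 13. Minimum is 13 at row 3 (s3 leaves); pivot element 1.
Divide row 3 by 1; eliminate column x3 from the other rows.
In the new row 3, the x2 entry is the old entry divided by the pivot: 3/1 = 3.

3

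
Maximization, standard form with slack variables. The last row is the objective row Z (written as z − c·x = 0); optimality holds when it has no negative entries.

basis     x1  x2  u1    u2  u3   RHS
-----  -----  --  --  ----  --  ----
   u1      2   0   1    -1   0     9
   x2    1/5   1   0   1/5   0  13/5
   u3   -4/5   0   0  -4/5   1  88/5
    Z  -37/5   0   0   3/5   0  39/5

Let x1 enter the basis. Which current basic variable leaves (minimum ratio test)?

u1

Column x1 entries and ratios — u1: 9/2 = 9/2; x2: (13/5)/(1/5) = 13; u3: -4/5 ≤ 0, skip.
Smallest ratio is 9/2 in the row of u1, so u1 leaves.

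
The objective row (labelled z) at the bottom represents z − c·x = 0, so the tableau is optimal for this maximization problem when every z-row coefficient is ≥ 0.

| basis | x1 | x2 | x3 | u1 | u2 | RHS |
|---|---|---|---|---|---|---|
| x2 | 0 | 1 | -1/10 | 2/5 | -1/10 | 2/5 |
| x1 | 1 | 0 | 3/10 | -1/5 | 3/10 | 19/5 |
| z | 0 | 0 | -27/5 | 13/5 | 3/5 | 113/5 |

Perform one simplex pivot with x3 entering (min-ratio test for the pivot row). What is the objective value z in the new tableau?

91

Ratio test on column x3 — row 1: entry -1/10 ≤ 0; row 2: (19/5)/(3/10) = 38/3. Minimum is 38/3 at row 2 (x1 leaves); pivot element 3/10.
Pivot on row 2; the z-row RHS becomes 113/5 − (-27/5)·(38/3) = 91.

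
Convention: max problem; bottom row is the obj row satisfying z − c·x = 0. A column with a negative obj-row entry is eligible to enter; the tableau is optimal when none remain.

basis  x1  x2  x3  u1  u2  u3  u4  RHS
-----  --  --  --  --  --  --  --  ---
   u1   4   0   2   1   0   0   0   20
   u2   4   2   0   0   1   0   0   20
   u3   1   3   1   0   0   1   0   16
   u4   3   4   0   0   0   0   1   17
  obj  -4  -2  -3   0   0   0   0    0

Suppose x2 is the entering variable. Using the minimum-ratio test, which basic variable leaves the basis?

u4

Column x2 entries and ratios — u1: 0 ≤ 0, skip; u2: 20/2 = 10; u3: 16/3 = 16/3; u4: 17/4 = 17/4.
Smallest ratio is 17/4 in the row of u4, so u4 leaves.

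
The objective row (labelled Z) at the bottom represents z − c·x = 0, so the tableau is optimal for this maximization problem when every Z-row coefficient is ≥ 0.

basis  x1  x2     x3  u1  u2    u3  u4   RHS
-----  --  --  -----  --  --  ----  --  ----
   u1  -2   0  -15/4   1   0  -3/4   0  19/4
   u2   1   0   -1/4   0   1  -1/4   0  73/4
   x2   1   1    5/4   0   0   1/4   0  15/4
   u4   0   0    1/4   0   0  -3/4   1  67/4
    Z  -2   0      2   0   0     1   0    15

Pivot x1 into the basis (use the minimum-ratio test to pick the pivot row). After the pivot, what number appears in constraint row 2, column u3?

Ratio test on column x1 — row 1: entry -2 ≤ 0; row 2: (73/4)/1 = 73/4; row 3: (15/4)/1 = 15/4; row 4: entry 0 ≤ 0. Minimum is 15/4 at row 3 (x2 leaves); pivot element 1.
Divide row 3 by 1; eliminate column x1 from the other rows.
Row 2 update in column u3: -1/4 − 1·(1/4) = -1/2.

-1/2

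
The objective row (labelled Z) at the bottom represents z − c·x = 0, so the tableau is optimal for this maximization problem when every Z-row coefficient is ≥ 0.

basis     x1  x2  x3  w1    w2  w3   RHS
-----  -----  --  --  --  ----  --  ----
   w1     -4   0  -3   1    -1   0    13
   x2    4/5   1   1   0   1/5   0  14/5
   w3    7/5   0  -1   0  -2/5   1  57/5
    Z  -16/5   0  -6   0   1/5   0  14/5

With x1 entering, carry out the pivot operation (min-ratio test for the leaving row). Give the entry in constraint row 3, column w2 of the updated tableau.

Ratio test on column x1 — row 1: entry -4 ≤ 0; row 2: (14/5)/(4/5) = 7/2; row 3: (57/5)/(7/5) = 57/7. Minimum is 7/2 at row 2 (x2 leaves); pivot element 4/5.
Divide row 2 by 4/5; eliminate column x1 from the other rows.
Row 3 update in column w2: -2/5 − (7/5)·(1/4) = -3/4.

-3/4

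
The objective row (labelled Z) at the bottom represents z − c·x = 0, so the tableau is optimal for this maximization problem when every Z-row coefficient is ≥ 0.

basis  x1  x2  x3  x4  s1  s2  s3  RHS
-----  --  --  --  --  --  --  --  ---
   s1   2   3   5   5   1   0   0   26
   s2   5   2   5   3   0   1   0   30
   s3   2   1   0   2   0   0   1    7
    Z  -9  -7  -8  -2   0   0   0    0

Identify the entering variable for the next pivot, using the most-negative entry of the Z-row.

x1

Negative Z-row entries: x1: -9, x2: -7, x3: -8, x4: -2.
The most negative is -9 in column x1, so x1 enters.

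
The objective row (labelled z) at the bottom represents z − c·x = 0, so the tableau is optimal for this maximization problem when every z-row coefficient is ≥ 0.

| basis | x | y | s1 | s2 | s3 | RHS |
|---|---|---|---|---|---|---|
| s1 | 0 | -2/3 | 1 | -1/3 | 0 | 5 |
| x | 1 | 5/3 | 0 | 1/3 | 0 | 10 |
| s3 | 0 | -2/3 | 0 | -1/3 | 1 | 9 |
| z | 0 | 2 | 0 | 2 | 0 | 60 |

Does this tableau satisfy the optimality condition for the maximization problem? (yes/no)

Every z-row coefficient is ≥ 0, so the tableau is optimal.

yes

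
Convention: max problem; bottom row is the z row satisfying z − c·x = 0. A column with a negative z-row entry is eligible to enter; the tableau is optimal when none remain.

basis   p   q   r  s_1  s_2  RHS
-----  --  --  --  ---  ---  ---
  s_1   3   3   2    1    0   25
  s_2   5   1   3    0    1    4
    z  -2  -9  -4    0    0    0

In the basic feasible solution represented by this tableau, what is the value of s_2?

4

s_2 is basic (row 2); its value is the RHS of that row, 4.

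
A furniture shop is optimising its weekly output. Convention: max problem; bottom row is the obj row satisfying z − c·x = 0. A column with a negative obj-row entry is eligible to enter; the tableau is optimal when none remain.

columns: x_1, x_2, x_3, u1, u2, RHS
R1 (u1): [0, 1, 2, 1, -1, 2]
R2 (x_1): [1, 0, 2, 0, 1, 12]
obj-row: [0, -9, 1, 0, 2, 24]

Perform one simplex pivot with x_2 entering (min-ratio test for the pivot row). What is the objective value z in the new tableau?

Ratio test on column x_2 — row 1: 2/1 = 2; row 2: entry 0 ≤ 0. Minimum is 2 at row 1 (u1 leaves); pivot element 1.
Pivot on row 1; the obj-row RHS becomes 24 − (-9)·2 = 42.

42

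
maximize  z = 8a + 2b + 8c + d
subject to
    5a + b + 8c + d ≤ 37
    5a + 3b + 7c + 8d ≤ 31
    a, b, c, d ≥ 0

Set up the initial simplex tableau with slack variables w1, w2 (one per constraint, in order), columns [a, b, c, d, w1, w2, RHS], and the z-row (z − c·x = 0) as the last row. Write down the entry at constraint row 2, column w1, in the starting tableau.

0

Slack w1 belongs to constraint 1; its column is the unit vector e_1, so the entry in row 2 is 0.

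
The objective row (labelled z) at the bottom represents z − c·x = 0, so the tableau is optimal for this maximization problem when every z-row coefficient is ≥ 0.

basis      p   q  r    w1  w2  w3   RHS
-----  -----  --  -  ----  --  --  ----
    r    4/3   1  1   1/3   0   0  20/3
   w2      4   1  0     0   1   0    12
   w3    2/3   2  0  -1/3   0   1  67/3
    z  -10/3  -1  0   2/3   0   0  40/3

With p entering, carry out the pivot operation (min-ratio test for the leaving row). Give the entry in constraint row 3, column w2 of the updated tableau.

-1/6

Ratio test on column p — row 1: (20/3)/(4/3) = 5; row 2: 12/4 = 3; row 3: (67/3)/(2/3) = 67/2. Minimum is 3 at row 2 (w2 leaves); pivot element 4.
Divide row 2 by 4; eliminate column p from the other rows.
Row 3 update in column w2: 0 − (2/3)·(1/4) = -1/6.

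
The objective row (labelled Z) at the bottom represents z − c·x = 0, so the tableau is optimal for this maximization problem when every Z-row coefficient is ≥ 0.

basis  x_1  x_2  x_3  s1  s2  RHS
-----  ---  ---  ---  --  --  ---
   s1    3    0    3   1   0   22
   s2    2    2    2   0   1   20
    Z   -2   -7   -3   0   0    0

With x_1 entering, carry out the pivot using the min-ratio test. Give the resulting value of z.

Ratio test on column x_1 — row 1: 22/3 = 22/3; row 2: 20/2 = 10. Minimum is 22/3 at row 1 (s1 leaves); pivot element 3.
Pivot on row 1; the Z-row RHS becomes 0 − (-2)·(22/3) = 44/3.

44/3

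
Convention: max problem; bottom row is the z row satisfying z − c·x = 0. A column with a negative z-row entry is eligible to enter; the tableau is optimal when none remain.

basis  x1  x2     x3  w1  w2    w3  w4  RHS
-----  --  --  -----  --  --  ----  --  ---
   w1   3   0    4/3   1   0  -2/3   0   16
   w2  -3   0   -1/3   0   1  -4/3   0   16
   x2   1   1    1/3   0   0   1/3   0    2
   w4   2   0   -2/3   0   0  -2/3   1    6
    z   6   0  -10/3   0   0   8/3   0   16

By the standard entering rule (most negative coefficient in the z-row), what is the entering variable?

Negative z-row entries: x3: -10/3.
The most negative is -10/3 in column x3, so x3 enters.

x3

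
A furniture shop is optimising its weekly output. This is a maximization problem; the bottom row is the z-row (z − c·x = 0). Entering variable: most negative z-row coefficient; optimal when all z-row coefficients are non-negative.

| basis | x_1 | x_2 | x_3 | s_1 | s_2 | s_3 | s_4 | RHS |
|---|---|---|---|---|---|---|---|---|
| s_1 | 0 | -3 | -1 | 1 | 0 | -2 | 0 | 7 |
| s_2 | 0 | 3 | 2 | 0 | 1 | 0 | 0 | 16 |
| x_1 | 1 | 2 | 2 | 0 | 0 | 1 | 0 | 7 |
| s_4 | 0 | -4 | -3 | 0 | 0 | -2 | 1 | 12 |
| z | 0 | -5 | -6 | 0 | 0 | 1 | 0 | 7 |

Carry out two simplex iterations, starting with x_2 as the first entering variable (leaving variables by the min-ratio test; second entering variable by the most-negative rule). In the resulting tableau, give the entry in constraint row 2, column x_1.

Ratio test on column x_2 — row 1: entry -3 ≤ 0; row 2: 16/3 = 16/3; row 3: 7/2 = 7/2; row 4: entry -4 ≤ 0. Minimum is 7/2 at row 3 (x_1 leaves); pivot element 2.
Divide row 3 by 2; eliminate column x_2 from the other rows.
Second iteration: most negative z-row entry is -1 in column x_3, so x_3 enters.
Ratio test on column x_3 — row 1: (35/2)/2 = 35/4; row 2: entry -1 ≤ 0; row 3: (7/2)/1 = 7/2; row 4: 26/1 = 26. Minimum is 7/2 at row 3 (x_2 leaves); pivot element 1.
Divide row 3 by 1; eliminate column x_3 from the other rows.
After both pivots, the entry at constraint row 2, column x_1 is -1.

-1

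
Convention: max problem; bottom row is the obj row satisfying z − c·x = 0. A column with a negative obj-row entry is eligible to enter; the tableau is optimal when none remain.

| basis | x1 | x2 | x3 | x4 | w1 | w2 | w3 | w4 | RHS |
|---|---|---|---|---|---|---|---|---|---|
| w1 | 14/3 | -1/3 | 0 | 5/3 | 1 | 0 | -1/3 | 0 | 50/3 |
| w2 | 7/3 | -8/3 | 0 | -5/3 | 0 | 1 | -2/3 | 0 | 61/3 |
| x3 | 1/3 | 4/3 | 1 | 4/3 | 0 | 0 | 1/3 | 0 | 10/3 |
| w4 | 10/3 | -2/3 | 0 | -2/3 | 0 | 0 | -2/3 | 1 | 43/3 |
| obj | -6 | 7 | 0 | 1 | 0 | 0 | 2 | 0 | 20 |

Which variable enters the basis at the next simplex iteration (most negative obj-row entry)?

x1

Negative obj-row entries: x1: -6.
The most negative is -6 in column x1, so x1 enters.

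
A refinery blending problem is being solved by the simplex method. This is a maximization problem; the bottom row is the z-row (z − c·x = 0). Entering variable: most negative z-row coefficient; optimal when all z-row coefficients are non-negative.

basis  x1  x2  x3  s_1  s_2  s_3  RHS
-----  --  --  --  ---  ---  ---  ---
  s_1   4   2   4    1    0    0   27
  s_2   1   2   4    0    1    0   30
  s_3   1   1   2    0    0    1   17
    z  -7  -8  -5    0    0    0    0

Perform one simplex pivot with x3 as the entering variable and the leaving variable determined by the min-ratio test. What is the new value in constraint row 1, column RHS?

Ratio test on column x3 — row 1: 27/4 = 27/4; row 2: 30/4 = 15/2; row 3: 17/2 = 17/2. Minimum is 27/4 at row 1 (s_1 leaves); pivot element 4.
Divide row 1 by 4; eliminate column x3 from the other rows.
In the new row 1, the RHS entry is the old entry divided by the pivot: 27/4 = 27/4.

27/4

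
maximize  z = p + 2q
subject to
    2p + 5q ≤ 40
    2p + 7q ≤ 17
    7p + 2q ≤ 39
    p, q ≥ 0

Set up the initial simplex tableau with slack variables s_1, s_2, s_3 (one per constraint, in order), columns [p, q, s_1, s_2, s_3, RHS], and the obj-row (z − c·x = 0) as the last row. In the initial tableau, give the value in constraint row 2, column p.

Constraint 2 has coefficient 2 on p.

2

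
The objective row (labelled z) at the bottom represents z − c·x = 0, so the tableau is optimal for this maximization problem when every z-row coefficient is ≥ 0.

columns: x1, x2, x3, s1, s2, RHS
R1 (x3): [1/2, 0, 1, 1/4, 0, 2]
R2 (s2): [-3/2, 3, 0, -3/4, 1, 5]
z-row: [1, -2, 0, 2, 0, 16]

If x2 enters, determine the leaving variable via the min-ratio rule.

Column x2 entries and ratios — x3: 0 ≤ 0, skip; s2: 5/3 = 5/3.
Smallest ratio is 5/3 in the row of s2, so s2 leaves.

s2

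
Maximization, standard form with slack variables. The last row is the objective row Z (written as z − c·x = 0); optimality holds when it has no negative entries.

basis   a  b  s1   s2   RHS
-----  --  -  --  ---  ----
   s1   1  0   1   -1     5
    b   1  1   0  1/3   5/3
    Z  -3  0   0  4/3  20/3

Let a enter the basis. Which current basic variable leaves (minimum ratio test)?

b

Column a entries and ratios — s1: 5/1 = 5; b: (5/3)/1 = 5/3.
Smallest ratio is 5/3 in the row of b, so b leaves.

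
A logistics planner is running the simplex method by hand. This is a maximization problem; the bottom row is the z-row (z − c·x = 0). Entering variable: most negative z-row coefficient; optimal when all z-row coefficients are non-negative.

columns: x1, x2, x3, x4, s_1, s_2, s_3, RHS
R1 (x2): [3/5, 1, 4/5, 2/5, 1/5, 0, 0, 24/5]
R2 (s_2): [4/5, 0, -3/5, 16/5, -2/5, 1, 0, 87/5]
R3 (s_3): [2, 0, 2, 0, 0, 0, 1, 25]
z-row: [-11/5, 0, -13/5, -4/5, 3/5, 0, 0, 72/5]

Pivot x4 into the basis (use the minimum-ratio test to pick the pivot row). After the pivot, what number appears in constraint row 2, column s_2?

5/16

Ratio test on column x4 — row 1: (24/5)/(2/5) = 12; row 2: (87/5)/(16/5) = 87/16; row 3: entry 0 ≤ 0. Minimum is 87/16 at row 2 (s_2 leaves); pivot element 16/5.
Divide row 2 by 16/5; eliminate column x4 from the other rows.
In the new row 2, the s_2 entry is the old entry divided by the pivot: 1/(16/5) = 5/16.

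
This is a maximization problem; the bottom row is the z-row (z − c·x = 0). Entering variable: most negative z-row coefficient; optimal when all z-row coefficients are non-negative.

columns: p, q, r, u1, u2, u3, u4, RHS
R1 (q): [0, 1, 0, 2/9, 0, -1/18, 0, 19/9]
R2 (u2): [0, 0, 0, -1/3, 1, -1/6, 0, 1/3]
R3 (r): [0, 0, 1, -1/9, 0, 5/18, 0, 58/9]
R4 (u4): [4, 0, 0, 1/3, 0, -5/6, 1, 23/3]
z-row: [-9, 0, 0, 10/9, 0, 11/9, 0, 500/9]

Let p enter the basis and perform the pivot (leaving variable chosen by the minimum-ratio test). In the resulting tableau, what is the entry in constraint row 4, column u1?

Ratio test on column p — row 1: entry 0 ≤ 0; row 2: entry 0 ≤ 0; row 3: entry 0 ≤ 0; row 4: (23/3)/4 = 23/12. Minimum is 23/12 at row 4 (u4 leaves); pivot element 4.
Divide row 4 by 4; eliminate column p from the other rows.
In the new row 4, the u1 entry is the old entry divided by the pivot: (1/3)/4 = 1/12.

1/12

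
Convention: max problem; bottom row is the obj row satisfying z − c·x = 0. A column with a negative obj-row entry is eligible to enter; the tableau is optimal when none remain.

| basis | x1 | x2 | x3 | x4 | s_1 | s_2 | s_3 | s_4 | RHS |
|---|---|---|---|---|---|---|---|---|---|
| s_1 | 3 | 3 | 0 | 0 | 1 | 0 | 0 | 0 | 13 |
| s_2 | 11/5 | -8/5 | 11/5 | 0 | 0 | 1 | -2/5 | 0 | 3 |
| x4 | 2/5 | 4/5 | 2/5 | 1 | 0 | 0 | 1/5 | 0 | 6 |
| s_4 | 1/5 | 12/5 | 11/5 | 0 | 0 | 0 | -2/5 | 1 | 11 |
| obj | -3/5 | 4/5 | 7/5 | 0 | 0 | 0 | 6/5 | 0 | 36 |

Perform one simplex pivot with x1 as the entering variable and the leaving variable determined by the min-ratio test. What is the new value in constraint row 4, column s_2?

-1/11

Ratio test on column x1 — row 1: 13/3 = 13/3; row 2: 3/(11/5) = 15/11; row 3: 6/(2/5) = 15; row 4: 11/(1/5) = 55. Minimum is 15/11 at row 2 (s_2 leaves); pivot element 11/5.
Divide row 2 by 11/5; eliminate column x1 from the other rows.
Row 4 update in column s_2: 0 − (1/5)·(5/11) = -1/11.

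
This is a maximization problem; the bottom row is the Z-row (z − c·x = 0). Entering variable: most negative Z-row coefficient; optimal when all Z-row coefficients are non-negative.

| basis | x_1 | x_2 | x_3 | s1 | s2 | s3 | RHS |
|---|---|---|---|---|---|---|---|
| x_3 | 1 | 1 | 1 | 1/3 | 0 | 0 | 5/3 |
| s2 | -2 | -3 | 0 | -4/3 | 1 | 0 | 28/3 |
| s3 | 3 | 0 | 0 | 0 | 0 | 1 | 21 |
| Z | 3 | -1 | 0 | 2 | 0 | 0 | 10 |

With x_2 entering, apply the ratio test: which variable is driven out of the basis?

x_3

Column x_2 entries and ratios — x_3: (5/3)/1 = 5/3; s2: -3 ≤ 0, skip; s3: 0 ≤ 0, skip.
Smallest ratio is 5/3 in the row of x_3, so x_3 leaves.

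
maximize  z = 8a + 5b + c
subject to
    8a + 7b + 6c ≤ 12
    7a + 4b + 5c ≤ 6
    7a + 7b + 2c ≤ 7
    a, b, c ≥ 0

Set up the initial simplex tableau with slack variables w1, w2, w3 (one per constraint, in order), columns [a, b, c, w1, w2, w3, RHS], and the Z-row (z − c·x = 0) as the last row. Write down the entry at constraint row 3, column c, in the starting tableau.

Constraint 3 has coefficient 2 on c.

2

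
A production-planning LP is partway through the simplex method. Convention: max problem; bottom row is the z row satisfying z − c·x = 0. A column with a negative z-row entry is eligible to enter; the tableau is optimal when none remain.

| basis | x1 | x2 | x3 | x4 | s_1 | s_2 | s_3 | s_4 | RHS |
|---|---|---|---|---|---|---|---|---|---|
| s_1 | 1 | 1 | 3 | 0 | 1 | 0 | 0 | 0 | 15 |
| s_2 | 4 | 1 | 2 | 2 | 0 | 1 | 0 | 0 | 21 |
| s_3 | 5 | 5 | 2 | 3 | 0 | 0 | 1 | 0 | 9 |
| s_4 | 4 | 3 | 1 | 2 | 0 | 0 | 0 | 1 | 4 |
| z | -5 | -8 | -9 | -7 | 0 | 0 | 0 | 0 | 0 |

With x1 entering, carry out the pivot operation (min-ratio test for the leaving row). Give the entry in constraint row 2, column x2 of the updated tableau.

Ratio test on column x1 — row 1: 15/1 = 15; row 2: 21/4 = 21/4; row 3: 9/5 = 9/5; row 4: 4/4 = 1. Minimum is 1 at row 4 (s_4 leaves); pivot element 4.
Divide row 4 by 4; eliminate column x1 from the other rows.
Row 2 update in column x2: 1 − 4·(3/4) = -2.

-2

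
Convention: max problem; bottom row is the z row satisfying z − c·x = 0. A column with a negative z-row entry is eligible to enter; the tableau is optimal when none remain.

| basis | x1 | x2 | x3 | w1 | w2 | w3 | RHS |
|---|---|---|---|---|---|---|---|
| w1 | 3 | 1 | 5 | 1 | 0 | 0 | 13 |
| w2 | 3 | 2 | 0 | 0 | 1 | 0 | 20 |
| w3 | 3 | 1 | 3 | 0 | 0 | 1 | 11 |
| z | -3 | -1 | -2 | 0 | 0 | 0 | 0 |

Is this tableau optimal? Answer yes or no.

no

The z-row has a negative entry -3 in column x1, so it is not optimal.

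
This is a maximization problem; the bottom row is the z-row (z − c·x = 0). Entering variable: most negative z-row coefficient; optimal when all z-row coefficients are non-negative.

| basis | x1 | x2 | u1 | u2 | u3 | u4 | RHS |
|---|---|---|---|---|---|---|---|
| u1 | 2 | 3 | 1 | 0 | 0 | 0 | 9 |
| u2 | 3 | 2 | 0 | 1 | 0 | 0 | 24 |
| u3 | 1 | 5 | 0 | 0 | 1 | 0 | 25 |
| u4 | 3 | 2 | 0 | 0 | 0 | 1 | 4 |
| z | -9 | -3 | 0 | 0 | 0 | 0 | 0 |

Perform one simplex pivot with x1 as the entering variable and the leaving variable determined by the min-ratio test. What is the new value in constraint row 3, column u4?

Ratio test on column x1 — row 1: 9/2 = 9/2; row 2: 24/3 = 8; row 3: 25/1 = 25; row 4: 4/3 = 4/3. Minimum is 4/3 at row 4 (u4 leaves); pivot element 3.
Divide row 4 by 3; eliminate column x1 from the other rows.
Row 3 update in column u4: 0 − 1·(1/3) = -1/3.

-1/3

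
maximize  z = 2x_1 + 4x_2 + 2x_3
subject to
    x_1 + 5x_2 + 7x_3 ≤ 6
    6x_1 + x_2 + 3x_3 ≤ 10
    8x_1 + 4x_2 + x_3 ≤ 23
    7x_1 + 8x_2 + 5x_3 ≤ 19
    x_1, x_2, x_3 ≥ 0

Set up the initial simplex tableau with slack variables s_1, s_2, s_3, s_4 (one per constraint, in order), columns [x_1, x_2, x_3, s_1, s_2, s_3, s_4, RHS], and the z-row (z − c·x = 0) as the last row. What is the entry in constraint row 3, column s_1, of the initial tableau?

Slack s_1 belongs to constraint 1; its column is the unit vector e_1, so the entry in row 3 is 0.

0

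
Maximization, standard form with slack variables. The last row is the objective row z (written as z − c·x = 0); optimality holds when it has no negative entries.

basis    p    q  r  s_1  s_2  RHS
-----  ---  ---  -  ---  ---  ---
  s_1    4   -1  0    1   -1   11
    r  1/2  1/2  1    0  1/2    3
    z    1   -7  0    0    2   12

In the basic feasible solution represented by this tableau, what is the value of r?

3

r is basic (row 2); its value is the RHS of that row, 3.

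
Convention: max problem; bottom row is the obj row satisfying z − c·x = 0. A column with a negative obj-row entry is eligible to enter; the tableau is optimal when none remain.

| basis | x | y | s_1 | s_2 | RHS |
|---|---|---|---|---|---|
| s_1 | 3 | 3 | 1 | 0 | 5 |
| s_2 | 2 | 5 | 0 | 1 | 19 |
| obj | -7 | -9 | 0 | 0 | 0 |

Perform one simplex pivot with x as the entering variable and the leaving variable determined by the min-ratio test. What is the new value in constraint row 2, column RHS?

47/3

Ratio test on column x — row 1: 5/3 = 5/3; row 2: 19/2 = 19/2. Minimum is 5/3 at row 1 (s_1 leaves); pivot element 3.
Divide row 1 by 3; eliminate column x from the other rows.
Row 2 update in column RHS: 19 − 2·(5/3) = 47/3.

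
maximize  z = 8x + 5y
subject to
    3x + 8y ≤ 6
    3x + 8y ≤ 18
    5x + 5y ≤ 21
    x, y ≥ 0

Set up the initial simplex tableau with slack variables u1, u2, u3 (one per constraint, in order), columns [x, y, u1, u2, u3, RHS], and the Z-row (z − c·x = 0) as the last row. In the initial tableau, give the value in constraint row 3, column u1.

Slack u1 belongs to constraint 1; its column is the unit vector e_1, so the entry in row 3 is 0.

0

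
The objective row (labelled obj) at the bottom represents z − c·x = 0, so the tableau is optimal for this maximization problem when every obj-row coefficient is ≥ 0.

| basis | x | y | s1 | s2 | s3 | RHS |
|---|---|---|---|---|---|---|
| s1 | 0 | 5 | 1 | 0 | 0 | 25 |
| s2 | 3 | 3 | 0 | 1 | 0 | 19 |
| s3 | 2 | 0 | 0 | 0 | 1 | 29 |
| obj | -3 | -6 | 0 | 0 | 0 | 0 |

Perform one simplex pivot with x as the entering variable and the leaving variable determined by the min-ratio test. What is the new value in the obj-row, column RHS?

Ratio test on column x — row 1: entry 0 ≤ 0; row 2: 19/3 = 19/3; row 3: 29/2 = 29/2. Minimum is 19/3 at row 2 (s2 leaves); pivot element 3.
Divide row 2 by 3; eliminate column x from the other rows.
obj-row update in column RHS: 0 − (-3)·(19/3) = 19.

19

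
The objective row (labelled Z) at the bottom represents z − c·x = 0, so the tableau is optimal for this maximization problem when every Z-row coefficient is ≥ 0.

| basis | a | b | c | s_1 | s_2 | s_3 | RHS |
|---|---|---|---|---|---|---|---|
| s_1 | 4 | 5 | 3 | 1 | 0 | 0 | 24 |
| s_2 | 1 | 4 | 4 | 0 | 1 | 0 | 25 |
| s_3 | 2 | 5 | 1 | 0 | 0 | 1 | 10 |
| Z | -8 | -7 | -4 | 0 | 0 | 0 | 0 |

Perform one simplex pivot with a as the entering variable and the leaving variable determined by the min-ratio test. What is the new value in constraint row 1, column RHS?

4

Ratio test on column a — row 1: 24/4 = 6; row 2: 25/1 = 25; row 3: 10/2 = 5. Minimum is 5 at row 3 (s_3 leaves); pivot element 2.
Divide row 3 by 2; eliminate column a from the other rows.
Row 1 update in column RHS: 24 − 4·5 = 4.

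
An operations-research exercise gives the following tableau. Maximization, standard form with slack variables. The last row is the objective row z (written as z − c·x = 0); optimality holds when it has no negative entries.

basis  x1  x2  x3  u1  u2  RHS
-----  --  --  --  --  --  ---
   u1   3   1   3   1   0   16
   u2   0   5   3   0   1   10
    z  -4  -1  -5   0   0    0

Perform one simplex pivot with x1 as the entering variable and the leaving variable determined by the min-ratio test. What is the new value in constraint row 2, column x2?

Ratio test on column x1 — row 1: 16/3 = 16/3; row 2: entry 0 ≤ 0. Minimum is 16/3 at row 1 (u1 leaves); pivot element 3.
Divide row 1 by 3; eliminate column x1 from the other rows.
Row 2 update in column x2: 5 − 0·(1/3) = 5.

5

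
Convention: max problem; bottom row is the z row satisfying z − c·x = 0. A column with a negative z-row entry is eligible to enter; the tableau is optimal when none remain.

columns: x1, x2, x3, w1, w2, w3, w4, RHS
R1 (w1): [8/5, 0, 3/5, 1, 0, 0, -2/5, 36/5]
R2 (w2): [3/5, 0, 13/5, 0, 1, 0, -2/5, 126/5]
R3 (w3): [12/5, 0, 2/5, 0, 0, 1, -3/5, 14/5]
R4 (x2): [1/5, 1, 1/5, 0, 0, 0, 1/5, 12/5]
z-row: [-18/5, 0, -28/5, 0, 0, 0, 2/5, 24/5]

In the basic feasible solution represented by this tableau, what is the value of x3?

0

x3 is not in the basis, so in the current basic feasible solution x3 = 0.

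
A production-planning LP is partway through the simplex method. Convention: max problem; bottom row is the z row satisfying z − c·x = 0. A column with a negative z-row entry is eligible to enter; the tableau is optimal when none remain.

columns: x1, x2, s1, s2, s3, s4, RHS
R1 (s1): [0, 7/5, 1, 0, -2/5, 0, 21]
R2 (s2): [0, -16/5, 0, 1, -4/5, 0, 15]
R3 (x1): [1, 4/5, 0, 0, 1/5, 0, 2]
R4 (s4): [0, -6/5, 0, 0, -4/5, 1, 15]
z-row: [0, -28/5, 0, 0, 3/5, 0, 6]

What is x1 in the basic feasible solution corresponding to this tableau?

2

x1 is basic (row 3); its value is the RHS of that row, 2.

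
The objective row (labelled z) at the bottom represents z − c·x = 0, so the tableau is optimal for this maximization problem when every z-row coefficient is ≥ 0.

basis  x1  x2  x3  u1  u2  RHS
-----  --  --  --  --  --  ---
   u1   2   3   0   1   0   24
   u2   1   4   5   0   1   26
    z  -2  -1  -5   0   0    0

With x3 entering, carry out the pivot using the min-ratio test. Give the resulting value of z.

26

Ratio test on column x3 — row 1: entry 0 ≤ 0; row 2: 26/5 = 26/5. Minimum is 26/5 at row 2 (u2 leaves); pivot element 5.
Pivot on row 2; the z-row RHS becomes 0 − (-5)·(26/5) = 26.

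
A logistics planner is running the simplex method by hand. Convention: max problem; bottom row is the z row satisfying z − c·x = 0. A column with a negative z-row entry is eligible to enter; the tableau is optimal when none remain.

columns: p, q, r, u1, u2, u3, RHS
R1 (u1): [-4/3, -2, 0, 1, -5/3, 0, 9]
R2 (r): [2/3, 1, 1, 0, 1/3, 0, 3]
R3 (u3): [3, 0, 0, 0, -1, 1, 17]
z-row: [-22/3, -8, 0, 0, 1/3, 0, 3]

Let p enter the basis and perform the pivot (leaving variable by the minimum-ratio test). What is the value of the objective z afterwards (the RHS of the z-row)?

36

Ratio test on column p — row 1: entry -4/3 ≤ 0; row 2: 3/(2/3) = 9/2; row 3: 17/3 = 17/3. Minimum is 9/2 at row 2 (r leaves); pivot element 2/3.
Pivot on row 2; the z-row RHS becomes 3 − (-22/3)·(9/2) = 36.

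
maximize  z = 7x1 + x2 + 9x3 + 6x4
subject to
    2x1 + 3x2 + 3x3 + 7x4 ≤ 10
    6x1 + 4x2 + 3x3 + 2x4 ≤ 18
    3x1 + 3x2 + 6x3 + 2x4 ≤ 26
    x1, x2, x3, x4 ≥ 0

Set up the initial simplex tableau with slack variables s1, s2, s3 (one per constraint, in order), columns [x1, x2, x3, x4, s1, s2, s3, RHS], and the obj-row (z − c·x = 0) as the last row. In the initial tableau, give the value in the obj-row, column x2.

The obj-row carries the negated objective coefficients: the x2 entry is -1.

-1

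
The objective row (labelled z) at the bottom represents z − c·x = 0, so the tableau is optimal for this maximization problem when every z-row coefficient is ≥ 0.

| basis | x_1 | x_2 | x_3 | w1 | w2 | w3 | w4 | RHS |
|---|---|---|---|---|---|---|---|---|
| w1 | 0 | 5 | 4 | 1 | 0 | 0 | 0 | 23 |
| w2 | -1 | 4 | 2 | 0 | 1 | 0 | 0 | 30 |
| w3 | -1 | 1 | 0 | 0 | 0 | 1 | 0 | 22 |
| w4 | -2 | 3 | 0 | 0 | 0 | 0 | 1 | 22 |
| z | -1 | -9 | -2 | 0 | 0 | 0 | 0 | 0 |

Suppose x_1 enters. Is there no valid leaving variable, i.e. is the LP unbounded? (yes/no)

Every constraint-row entry in column x_1 is ≤ 0, so increasing x_1 is unbounded.

yes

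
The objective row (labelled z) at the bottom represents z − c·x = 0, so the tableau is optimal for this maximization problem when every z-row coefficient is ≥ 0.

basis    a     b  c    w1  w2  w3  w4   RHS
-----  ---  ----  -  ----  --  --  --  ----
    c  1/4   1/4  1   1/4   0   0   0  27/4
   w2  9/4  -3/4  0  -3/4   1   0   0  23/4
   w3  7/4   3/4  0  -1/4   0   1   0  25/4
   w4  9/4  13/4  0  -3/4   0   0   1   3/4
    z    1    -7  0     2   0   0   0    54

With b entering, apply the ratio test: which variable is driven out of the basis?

Column b entries and ratios — c: (27/4)/(1/4) = 27; w2: -3/4 ≤ 0, skip; w3: (25/4)/(3/4) = 25/3; w4: (3/4)/(13/4) = 3/13.
Smallest ratio is 3/13 in the row of w4, so w4 leaves.

w4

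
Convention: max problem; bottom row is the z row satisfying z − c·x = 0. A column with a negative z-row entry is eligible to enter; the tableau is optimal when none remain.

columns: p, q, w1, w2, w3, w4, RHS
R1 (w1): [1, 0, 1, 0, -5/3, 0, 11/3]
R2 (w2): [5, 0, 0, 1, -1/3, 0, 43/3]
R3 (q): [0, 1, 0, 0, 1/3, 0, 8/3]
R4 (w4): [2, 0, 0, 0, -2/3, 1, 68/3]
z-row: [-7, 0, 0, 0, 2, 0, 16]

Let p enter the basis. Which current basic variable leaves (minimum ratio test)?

Column p entries and ratios — w1: (11/3)/1 = 11/3; w2: (43/3)/5 = 43/15; q: 0 ≤ 0, skip; w4: (68/3)/2 = 34/3.
Smallest ratio is 43/15 in the row of w2, so w2 leaves.

w2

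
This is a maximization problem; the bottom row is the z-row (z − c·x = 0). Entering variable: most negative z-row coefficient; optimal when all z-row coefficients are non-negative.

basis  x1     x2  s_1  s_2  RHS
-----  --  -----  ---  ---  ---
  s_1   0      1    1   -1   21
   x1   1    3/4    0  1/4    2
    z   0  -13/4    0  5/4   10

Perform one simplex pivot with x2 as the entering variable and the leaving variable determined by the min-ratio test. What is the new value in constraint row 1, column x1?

Ratio test on column x2 — row 1: 21/1 = 21; row 2: 2/(3/4) = 8/3. Minimum is 8/3 at row 2 (x1 leaves); pivot element 3/4.
Divide row 2 by 3/4; eliminate column x2 from the other rows.
Row 1 update in column x1: 0 − 1·(4/3) = -4/3.

-4/3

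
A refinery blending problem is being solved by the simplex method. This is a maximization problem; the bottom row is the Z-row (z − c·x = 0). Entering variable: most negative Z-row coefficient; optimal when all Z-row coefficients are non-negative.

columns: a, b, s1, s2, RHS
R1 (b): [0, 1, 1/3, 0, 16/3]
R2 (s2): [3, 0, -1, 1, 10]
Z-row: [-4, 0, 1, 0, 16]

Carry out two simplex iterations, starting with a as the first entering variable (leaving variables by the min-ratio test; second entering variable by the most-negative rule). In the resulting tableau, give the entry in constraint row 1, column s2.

0

Ratio test on column a — row 1: entry 0 ≤ 0; row 2: 10/3 = 10/3. Minimum is 10/3 at row 2 (s2 leaves); pivot element 3.
Divide row 2 by 3; eliminate column a from the other rows.
Second iteration: most negative Z-row entry is -1/3 in column s1, so s1 enters.
Ratio test on column s1 — row 1: (16/3)/(1/3) = 16; row 2: entry -1/3 ≤ 0. Minimum is 16 at row 1 (b leaves); pivot element 1/3.
Divide row 1 by 1/3; eliminate column s1 from the other rows.
After both pivots, the entry at constraint row 1, column s2 is 0.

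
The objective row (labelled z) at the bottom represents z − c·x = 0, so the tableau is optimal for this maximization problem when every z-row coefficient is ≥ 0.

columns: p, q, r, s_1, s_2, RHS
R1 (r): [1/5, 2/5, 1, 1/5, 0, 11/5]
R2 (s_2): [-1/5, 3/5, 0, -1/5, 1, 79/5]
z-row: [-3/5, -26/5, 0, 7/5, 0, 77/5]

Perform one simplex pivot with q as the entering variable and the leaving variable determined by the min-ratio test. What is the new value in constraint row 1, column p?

Ratio test on column q — row 1: (11/5)/(2/5) = 11/2; row 2: (79/5)/(3/5) = 79/3. Minimum is 11/2 at row 1 (r leaves); pivot element 2/5.
Divide row 1 by 2/5; eliminate column q from the other rows.
In the new row 1, the p entry is the old entry divided by the pivot: (1/5)/(2/5) = 1/2.

1/2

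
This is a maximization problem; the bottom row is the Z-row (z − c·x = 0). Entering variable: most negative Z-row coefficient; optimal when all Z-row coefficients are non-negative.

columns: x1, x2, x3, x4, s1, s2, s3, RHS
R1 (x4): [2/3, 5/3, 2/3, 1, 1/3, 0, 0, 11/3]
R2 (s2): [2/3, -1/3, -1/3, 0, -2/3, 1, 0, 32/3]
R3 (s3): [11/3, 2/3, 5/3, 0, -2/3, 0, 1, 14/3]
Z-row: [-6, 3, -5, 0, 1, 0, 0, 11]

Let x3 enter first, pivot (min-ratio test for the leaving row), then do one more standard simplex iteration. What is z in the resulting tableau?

28

Ratio test on column x3 — row 1: (11/3)/(2/3) = 11/2; row 2: entry -1/3 ≤ 0; row 3: (14/3)/(5/3) = 14/5. Minimum is 14/5 at row 3 (s3 leaves); pivot element 5/3.
Pivot on row 3; the Z-row RHS becomes 11 − (-5)·(14/5) = 25.
Next entering variable (most negative Z-row entry -1): s1.
Ratio test on column s1 — row 1: (9/5)/(3/5) = 3; row 2: entry -4/5 ≤ 0; row 3: entry -2/5 ≤ 0. Minimum is 3 at row 1 (x4 leaves); pivot element 3/5.
After the second pivot the Z-row RHS is 25 − (-1)·3 = 28.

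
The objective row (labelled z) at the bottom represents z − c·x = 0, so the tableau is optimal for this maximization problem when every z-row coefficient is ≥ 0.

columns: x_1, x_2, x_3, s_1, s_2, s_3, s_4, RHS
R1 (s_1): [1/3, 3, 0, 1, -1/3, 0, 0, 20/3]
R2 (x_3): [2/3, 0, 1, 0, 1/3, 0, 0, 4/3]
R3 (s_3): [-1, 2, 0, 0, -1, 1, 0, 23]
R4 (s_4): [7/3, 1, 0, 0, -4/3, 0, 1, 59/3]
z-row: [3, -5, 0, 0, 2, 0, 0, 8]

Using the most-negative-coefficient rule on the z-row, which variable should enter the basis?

Negative z-row entries: x_2: -5.
The most negative is -5 in column x_2, so x_2 enters.

x_2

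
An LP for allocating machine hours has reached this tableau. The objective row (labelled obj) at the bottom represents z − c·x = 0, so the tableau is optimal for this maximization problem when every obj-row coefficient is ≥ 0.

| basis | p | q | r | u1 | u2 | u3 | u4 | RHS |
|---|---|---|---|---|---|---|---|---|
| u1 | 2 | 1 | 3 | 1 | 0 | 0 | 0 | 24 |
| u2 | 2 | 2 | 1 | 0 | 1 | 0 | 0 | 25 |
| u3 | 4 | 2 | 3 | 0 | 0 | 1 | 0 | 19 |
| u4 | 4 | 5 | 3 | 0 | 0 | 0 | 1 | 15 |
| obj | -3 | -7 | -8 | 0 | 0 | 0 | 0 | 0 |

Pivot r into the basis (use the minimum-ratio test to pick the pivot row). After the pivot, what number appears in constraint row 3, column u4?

-1

Ratio test on column r — row 1: 24/3 = 8; row 2: 25/1 = 25; row 3: 19/3 = 19/3; row 4: 15/3 = 5. Minimum is 5 at row 4 (u4 leaves); pivot element 3.
Divide row 4 by 3; eliminate column r from the other rows.
Row 3 update in column u4: 0 − 3·(1/3) = -1.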